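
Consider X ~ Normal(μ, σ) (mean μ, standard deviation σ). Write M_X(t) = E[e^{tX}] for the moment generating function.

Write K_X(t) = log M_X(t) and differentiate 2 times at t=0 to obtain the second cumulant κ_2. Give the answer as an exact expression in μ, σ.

κ_2 = D^2[K](0) = σ^2

M_X(t) = e^(μ*t + σ^2*t^2/2)
K_X(t) = log M_X(t) = μ*t + σ^2*t^2/2
D^2[K](t) = σ^2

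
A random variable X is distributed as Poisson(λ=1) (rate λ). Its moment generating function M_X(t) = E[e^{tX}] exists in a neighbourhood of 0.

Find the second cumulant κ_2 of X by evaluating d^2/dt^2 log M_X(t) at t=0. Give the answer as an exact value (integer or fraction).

κ_2 = K^(2)(0) = 1

M_X(t) = e^(e^(t) - 1)
K_X(t) = log M_X(t) = e^(t) - 1
K^(2)(t) = e^(t)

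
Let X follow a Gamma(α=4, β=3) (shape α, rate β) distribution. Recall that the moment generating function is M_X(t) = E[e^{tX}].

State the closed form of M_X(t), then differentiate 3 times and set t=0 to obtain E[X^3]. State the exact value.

M_X(t) = 81/(3 - t)^4
M^(3)(t) = -9720/(t^7 - 21*t^6 + 189*t^5 - 945*t^4 + 2835*t^3 - 5103*t^2 + 5103*t - 2187)

E[X^3] = M^(3)(0) = 40/9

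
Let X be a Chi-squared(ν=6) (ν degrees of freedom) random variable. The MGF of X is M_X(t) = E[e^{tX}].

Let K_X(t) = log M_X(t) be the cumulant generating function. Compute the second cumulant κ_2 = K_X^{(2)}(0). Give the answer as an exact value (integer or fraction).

κ_2 = D^2[K](0) = 12

M_X(t) = (1 - 2*t)^(-3)
K_X(t) = log M_X(t) = -3*log(1 - 2*t)
D^2[K](t) = 12/(4*t^2 - 4*t + 1)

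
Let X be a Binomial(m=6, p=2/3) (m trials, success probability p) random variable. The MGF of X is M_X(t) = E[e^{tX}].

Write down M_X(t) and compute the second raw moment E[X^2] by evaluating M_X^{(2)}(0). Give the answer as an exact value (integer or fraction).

E[X^2] = D^2[M](0) = 52/3

M_X(t) = (2*e^(t)/3 + 1/3)^6
D^2[M](t) = 256*e^(6*t)/81 + 1600*e^(5*t)/243 + 1280*e^(4*t)/243 + 160*e^(3*t)/81 + 80*e^(2*t)/243 + 4*e^(t)/243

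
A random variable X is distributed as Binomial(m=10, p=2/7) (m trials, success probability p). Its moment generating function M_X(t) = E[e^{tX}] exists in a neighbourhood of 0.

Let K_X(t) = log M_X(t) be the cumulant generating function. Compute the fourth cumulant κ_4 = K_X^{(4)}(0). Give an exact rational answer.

κ_4 = K^(4)(0) = -1100/2401

M_X(t) = (2*e^(t)/7 + 5/7)^10
K_X(t) = log M_X(t) = 10*log(2*e^(t)/7 + 5/7)
K^(4)(t) = (400*e^(3*t) - 4000*e^(2*t) + 2500*e^(t))/(16*e^(4*t) + 160*e^(3*t) + 600*e^(2*t) + 1000*e^(t) + 625)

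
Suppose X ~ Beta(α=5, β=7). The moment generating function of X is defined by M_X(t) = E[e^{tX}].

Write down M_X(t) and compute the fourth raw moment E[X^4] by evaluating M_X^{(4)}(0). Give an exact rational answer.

M_X(t) = ₁F₁(5; 12; t)
M′(t) = 5*₁F₁(6; 13; t)/12
M′′(t) = 5*₁F₁(7; 14; t)/26
M′′′(t) = 5*₁F₁(8; 15; t)/52
M′′′′(t) = 2*₁F₁(9; 16; t)/39

E[X^4] = M′′′′(0) = 2/39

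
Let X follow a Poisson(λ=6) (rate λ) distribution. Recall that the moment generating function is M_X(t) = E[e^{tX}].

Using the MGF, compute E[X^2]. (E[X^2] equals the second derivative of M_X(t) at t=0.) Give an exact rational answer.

M_X(t) = e^(6*e^(t) - 6)
dM/dt = 6*e^(-6)*e^(t)*e^(6*e^(t))
d^2M/dt^2 = (36*e^(2*t)*e^(6*e^(t)) + 6*e^(t)*e^(6*e^(t)))*e^(-6)

E[X^2] = d^2M/dt^2 |_{t=0} = 42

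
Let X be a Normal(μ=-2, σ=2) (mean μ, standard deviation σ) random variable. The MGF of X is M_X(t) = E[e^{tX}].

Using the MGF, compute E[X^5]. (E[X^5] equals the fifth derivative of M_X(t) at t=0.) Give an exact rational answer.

M_X(t) = e^(2*t^2 - 2*t)
dM/dt = 4*t*e^(-2*t)*e^(2*t^2) - 2*e^(-2*t)*e^(2*t^2)
d^2M/dt^2 = (16*t^2*e^(2*t^2) - 16*t*e^(2*t^2) + 8*e^(2*t^2))*e^(-2*t)
d^3M/dt^3 = (64*t^3*e^(2*t^2) - 96*t^2*e^(2*t^2) + 96*t*e^(2*t^2) - 32*e^(2*t^2))*e^(-2*t)
d^4M/dt^4 = (256*t^4*e^(2*t^2) - 512*t^3*e^(2*t^2) + 768*t^2*e^(2*t^2) - 512*t*e^(2*t^2) + 160*e^(2*t^2))*e^(-2*t)
d^5M/dt^5 = (1024*t^5*e^(2*t^2) - 2560*t^4*e^(2*t^2) + 5120*t^3*e^(2*t^2) - 5120*t^2*e^(2*t^2) + 3200*t*e^(2*t^2) - 832*e^(2*t^2))*e^(-2*t)

E[X^5] = d^5M/dt^5 |_{t=0} = -832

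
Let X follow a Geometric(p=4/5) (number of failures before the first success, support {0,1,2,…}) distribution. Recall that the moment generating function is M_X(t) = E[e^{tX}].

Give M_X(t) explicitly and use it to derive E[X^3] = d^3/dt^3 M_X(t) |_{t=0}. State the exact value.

E[X^3] = D^3[M](0) = 23/32

M_X(t) = 4/(5*(1 - e^(t)/5))
D^3[M](t) = (4*e^(3*t) + 80*e^(2*t) + 100*e^(t))/(e^(4*t) - 20*e^(3*t) + 150*e^(2*t) - 500*e^(t) + 625)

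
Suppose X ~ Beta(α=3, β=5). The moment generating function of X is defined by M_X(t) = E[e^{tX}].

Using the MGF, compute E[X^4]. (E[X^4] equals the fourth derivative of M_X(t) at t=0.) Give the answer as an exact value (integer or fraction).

M_X(t) = ₁F₁(3; 8; t)
D^4[M](t) = ₁F₁(7; 12; t)/22

E[X^4] = D^4[M](0) = 1/22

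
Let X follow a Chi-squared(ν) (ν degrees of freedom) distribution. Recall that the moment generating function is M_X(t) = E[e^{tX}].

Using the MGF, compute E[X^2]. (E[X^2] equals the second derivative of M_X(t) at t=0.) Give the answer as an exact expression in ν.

E[X^2] = D^2[M](0) = ν*(ν + 2)

M_X(t) = (1 - 2*t)^(-ν/2)
D^2[M](t) = (ν^2 + 2*ν)/(4*t^2*(1 - 2*t)^(ν/2) - 4*t*(1 - 2*t)^(ν/2) + (1 - 2*t)^(ν/2))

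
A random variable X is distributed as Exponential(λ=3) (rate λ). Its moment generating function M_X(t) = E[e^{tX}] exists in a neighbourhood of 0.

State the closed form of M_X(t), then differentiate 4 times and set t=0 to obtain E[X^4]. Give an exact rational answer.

M_X(t) = 3/(3 - t)
D^4[M](t) = -72/(t^5 - 15*t^4 + 90*t^3 - 270*t^2 + 405*t - 243)

E[X^4] = D^4[M](0) = 8/27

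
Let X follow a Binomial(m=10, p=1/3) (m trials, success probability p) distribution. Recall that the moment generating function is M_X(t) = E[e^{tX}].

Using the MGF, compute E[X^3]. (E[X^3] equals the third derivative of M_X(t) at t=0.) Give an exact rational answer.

E[X^3] = M^(3)(0) = 60

M_X(t) = (e^(t)/3 + 2/3)^10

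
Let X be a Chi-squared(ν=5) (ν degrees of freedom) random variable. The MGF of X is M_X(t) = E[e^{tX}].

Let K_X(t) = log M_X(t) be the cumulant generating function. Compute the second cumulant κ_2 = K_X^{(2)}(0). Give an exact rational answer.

M_X(t) = (1 - 2*t)^(-5/2)
K_X(t) = log M_X(t) = -5*log(1 - 2*t)/2
K′(t) = -5/(2*t - 1)
K′′(t) = 10/(4*t^2 - 4*t + 1)

κ_2 = K′′(0) = 10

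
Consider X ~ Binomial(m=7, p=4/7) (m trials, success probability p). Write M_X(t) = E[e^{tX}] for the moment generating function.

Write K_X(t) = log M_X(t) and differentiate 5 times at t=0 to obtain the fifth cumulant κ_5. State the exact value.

κ_5 = K^(5)(0) = 1140/2401

M_X(t) = (4*e^(t)/7 + 3/7)^7
K_X(t) = log M_X(t) = 7*log(4*e^(t)/7 + 3/7)
K^(5)(t) = (-5376*e^(4*t) + 44352*e^(3*t) - 33264*e^(2*t) + 2268*e^(t))/(1024*e^(5*t) + 3840*e^(4*t) + 5760*e^(3*t) + 4320*e^(2*t) + 1620*e^(t) + 243)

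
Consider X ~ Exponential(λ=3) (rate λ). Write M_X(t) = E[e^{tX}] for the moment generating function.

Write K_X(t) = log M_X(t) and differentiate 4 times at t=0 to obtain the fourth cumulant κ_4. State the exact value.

M_X(t) = 3/(3 - t)
K_X(t) = log M_X(t) = -log(3 - t) + log(3)
dK/dt = -1/(t - 3)
d^2K/dt^2 = 1/(t^2 - 6*t + 9)
d^3K/dt^3 = -2/(t^3 - 9*t^2 + 27*t - 27)
d^4K/dt^4 = 6/(t^4 - 12*t^3 + 54*t^2 - 108*t + 81)

κ_4 = d^4K/dt^4 |_{t=0} = 2/27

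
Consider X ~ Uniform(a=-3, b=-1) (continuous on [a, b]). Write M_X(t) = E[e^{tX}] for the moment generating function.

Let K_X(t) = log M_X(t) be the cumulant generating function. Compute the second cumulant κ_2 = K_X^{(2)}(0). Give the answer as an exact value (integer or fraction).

κ_2 = D^2[K](0) = 1/3

M_X(t) = (e^(-t) - e^(-3*t))/(2*t)
K_X(t) = log M_X(t) = -log(t) + log(e^(-t) - e^(-3*t)) - log(2)
D^2[K](t) = (-4*t^2*e^(2*t) + e^(4*t) - 2*e^(2*t) + 1)/(t^2*e^(4*t) - 2*t^2*e^(2*t) + t^2)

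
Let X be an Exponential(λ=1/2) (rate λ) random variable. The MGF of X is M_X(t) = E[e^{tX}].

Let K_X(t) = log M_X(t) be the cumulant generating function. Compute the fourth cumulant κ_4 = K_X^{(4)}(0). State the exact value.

κ_4 = K′′′′(0) = 96

M_X(t) = 1/(2*(1/2 - t))
K_X(t) = log M_X(t) = -log(1/2 - t) - log(2)
K′(t) = -2/(2*t - 1)
K′′(t) = 4/(4*t^2 - 4*t + 1)
K′′′(t) = -16/(8*t^3 - 12*t^2 + 6*t - 1)
K′′′′(t) = 96/(16*t^4 - 32*t^3 + 24*t^2 - 8*t + 1)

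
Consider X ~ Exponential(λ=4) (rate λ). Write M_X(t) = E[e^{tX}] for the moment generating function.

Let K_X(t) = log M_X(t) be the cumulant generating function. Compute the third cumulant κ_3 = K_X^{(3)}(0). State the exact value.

M_X(t) = 4/(4 - t)
K_X(t) = log M_X(t) = -log(4 - t) + 2*log(2)
dK/dt = -1/(t - 4)
d^2K/dt^2 = 1/(t^2 - 8*t + 16)
d^3K/dt^3 = -2/(t^3 - 12*t^2 + 48*t - 64)

κ_3 = d^3K/dt^3 |_{t=0} = 1/32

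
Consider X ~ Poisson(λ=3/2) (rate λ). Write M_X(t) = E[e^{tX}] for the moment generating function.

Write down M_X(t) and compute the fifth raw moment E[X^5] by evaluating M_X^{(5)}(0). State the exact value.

E[X^5] = d^5M/dt^5 |_{t=0} = 5691/32

M_X(t) = e^(3*e^(t)/2 - 3/2)
dM/dt = 3*e^(-3/2)*e^(t)*e^(3*e^(t)/2)/2
d^2M/dt^2 = (9*e^(2*t)*e^(3*e^(t)/2) + 6*e^(t)*e^(3*e^(t)/2))*e^(-3/2)/4
d^3M/dt^3 = (27*e^(3*t)*e^(3*e^(t)/2) + 54*e^(2*t)*e^(3*e^(t)/2) + 12*e^(t)*e^(3*e^(t)/2))*e^(-3/2)/8
d^4M/dt^4 = (81*e^(4*t)*e^(3*e^(t)/2) + 324*e^(3*t)*e^(3*e^(t)/2) + 252*e^(2*t)*e^(3*e^(t)/2) + 24*e^(t)*e^(3*e^(t)/2))*e^(-3/2)/16
d^5M/dt^5 = (243*e^(5*t)*e^(3*e^(t)/2) + 1620*e^(4*t)*e^(3*e^(t)/2) + 2700*e^(3*t)*e^(3*e^(t)/2) + 1080*e^(2*t)*e^(3*e^(t)/2) + 48*e^(t)*e^(3*e^(t)/2))*e^(-3/2)/32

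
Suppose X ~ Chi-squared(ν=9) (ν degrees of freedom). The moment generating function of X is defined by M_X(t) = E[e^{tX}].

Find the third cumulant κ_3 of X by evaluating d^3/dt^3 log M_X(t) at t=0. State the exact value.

κ_3 = K^(3)(0) = 72

M_X(t) = (1 - 2*t)^(-9/2)
K_X(t) = log M_X(t) = -9*log(1 - 2*t)/2
K^(3)(t) = -72/(8*t^3 - 12*t^2 + 6*t - 1)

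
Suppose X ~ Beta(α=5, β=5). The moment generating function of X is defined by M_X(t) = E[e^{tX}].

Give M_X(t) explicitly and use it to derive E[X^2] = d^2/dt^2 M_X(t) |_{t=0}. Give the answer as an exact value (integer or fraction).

E[X^2] = M^(2)(0) = 3/11

M_X(t) = ₁F₁(5; 10; t)
M^(2)(t) = 3*₁F₁(7; 12; t)/11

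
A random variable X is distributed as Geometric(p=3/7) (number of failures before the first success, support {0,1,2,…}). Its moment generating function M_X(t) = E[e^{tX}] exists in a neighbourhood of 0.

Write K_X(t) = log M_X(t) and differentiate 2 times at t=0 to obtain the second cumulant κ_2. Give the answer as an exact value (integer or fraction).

κ_2 = D^2[K](0) = 28/9

M_X(t) = 3/(7*(1 - 4*e^(t)/7))
K_X(t) = log M_X(t) = -log(1 - 4*e^(t)/7) - log(7) + log(3)
D^2[K](t) = 28*e^(t)/(16*e^(2*t) - 56*e^(t) + 49)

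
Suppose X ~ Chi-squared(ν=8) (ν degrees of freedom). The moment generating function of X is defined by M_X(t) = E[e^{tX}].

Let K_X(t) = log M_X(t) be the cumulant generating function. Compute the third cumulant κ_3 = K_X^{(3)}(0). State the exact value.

κ_3 = d^3K/dt^3 |_{t=0} = 64

M_X(t) = (1 - 2*t)^(-4)
K_X(t) = log M_X(t) = -4*log(1 - 2*t)
dK/dt = -8/(2*t - 1)
d^2K/dt^2 = 16/(4*t^2 - 4*t + 1)
d^3K/dt^3 = -64/(8*t^3 - 12*t^2 + 6*t - 1)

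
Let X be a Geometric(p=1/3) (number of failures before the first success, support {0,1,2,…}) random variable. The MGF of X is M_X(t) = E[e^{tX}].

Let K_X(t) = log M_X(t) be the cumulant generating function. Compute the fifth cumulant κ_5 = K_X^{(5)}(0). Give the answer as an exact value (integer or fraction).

M_X(t) = 1/(3*(1 - 2*e^(t)/3))
K_X(t) = log M_X(t) = -log(1 - 2*e^(t)/3) - log(3)
K′(t) = -2*e^(t)/(2*e^(t) - 3)
K′′(t) = 6*e^(t)/(4*e^(2*t) - 12*e^(t) + 9)
K′′′(t) = (-12*e^(2*t) - 18*e^(t))/(8*e^(3*t) - 36*e^(2*t) + 54*e^(t) - 27)
K′′′′(t) = (24*e^(3*t) + 144*e^(2*t) + 54*e^(t))/(16*e^(4*t) - 96*e^(3*t) + 216*e^(2*t) - 216*e^(t) + 81)
K′′′′′(t) = (-48*e^(4*t) - 792*e^(3*t) - 1188*e^(2*t) - 162*e^(t))/(32*e^(5*t) - 240*e^(4*t) + 720*e^(3*t) - 1080*e^(2*t) + 810*e^(t) - 243)

κ_5 = K′′′′′(0) = 2190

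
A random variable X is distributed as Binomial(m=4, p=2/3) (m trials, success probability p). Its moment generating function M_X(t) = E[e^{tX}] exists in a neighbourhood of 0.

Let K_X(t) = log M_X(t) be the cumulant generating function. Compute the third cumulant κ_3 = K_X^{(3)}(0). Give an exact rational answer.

κ_3 = d^3K/dt^3 |_{t=0} = -8/27

M_X(t) = (2*e^(t)/3 + 1/3)^4
K_X(t) = log M_X(t) = 4*log(2*e^(t)/3 + 1/3)
dK/dt = 8*e^(t)/(2*e^(t) + 1)
d^2K/dt^2 = 8*e^(t)/(4*e^(2*t) + 4*e^(t) + 1)
d^3K/dt^3 = (-16*e^(2*t) + 8*e^(t))/(8*e^(3*t) + 12*e^(2*t) + 6*e^(t) + 1)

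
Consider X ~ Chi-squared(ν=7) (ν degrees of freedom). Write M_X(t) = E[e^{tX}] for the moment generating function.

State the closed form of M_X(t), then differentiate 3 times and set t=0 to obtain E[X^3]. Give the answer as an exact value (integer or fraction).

E[X^3] = d^3M/dt^3 |_{t=0} = 693

M_X(t) = (1 - 2*t)^(-7/2)
dM/dt = 7/(16*t^4*√(1 - 2*t) - 32*t^3*√(1 - 2*t) + 24*t^2*√(1 - 2*t) - 8*t*√(1 - 2*t) + √(1 - 2*t))
d^2M/dt^2 = -63/(32*t^5*√(1 - 2*t) - 80*t^4*√(1 - 2*t) + 80*t^3*√(1 - 2*t) - 40*t^2*√(1 - 2*t) + 10*t*√(1 - 2*t) - √(1 - 2*t))
d^3M/dt^3 = 693/(64*t^6*√(1 - 2*t) - 192*t^5*√(1 - 2*t) + 240*t^4*√(1 - 2*t) - 160*t^3*√(1 - 2*t) + 60*t^2*√(1 - 2*t) - 12*t*√(1 - 2*t) + √(1 - 2*t))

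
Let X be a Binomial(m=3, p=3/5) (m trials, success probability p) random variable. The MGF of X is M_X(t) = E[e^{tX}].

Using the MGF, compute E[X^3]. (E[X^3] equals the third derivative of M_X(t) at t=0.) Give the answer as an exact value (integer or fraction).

M_X(t) = (3*e^(t)/5 + 2/5)^3
M′(t) = 81*e^(3*t)/125 + 108*e^(2*t)/125 + 36*e^(t)/125
M′′(t) = 243*e^(3*t)/125 + 216*e^(2*t)/125 + 36*e^(t)/125
M′′′(t) = 729*e^(3*t)/125 + 432*e^(2*t)/125 + 36*e^(t)/125

E[X^3] = M′′′(0) = 1197/125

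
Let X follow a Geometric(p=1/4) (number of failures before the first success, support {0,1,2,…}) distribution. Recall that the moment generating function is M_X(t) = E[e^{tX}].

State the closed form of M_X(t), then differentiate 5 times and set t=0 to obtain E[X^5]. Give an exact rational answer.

M_X(t) = 1/(4*(1 - 3*e^(t)/4))
M′(t) = 3*e^(t)/(9*e^(2*t) - 24*e^(t) + 16)
M′′(t) = (-9*e^(2*t) - 12*e^(t))/(27*e^(3*t) - 108*e^(2*t) + 144*e^(t) - 64)
M′′′(t) = (27*e^(3*t) + 144*e^(2*t) + 48*e^(t))/(81*e^(4*t) - 432*e^(3*t) + 864*e^(2*t) - 768*e^(t) + 256)
M′′′′(t) = (-81*e^(4*t) - 1188*e^(3*t) - 1584*e^(2*t) - 192*e^(t))/(243*e^(5*t) - 1620*e^(4*t) + 4320*e^(3*t) - 5760*e^(2*t) + 3840*e^(t) - 1024)

E[X^5] = M′′′′′(0) = 52923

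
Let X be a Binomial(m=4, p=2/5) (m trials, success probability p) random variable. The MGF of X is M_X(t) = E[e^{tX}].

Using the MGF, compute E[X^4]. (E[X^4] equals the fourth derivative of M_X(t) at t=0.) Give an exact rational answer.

E[X^4] = M′′′′(0) = 15544/625

M_X(t) = (2*e^(t)/5 + 3/5)^4
M′(t) = 64*e^(4*t)/625 + 288*e^(3*t)/625 + 432*e^(2*t)/625 + 216*e^(t)/625
M′′(t) = 256*e^(4*t)/625 + 864*e^(3*t)/625 + 864*e^(2*t)/625 + 216*e^(t)/625
M′′′(t) = 1024*e^(4*t)/625 + 2592*e^(3*t)/625 + 1728*e^(2*t)/625 + 216*e^(t)/625
M′′′′(t) = 4096*e^(4*t)/625 + 7776*e^(3*t)/625 + 3456*e^(2*t)/625 + 216*e^(t)/625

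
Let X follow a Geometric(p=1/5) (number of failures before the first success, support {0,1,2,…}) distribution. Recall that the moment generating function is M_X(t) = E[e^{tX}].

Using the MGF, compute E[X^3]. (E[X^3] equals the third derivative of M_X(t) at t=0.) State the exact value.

M_X(t) = 1/(5*(1 - 4*e^(t)/5))
D^3[M](t) = (64*e^(3*t) + 320*e^(2*t) + 100*e^(t))/(256*e^(4*t) - 1280*e^(3*t) + 2400*e^(2*t) - 2000*e^(t) + 625)

E[X^3] = D^3[M](0) = 484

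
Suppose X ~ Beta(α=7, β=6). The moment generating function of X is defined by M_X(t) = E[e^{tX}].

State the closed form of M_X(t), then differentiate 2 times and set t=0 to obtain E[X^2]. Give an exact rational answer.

M_X(t) = ₁F₁(7; 13; t)
dM/dt = 7*₁F₁(8; 14; t)/13
d^2M/dt^2 = 4*₁F₁(9; 15; t)/13

E[X^2] = d^2M/dt^2 |_{t=0} = 4/13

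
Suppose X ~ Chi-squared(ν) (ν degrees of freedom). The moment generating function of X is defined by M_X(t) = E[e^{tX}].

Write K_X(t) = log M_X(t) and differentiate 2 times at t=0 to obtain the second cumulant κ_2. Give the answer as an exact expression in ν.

M_X(t) = (1 - 2*t)^(-ν/2)
K_X(t) = log M_X(t) = -ν*log(1 - 2*t)/2
D^2[K](t) = 2*ν/(4*t^2 - 4*t + 1)

κ_2 = D^2[K](0) = 2*ν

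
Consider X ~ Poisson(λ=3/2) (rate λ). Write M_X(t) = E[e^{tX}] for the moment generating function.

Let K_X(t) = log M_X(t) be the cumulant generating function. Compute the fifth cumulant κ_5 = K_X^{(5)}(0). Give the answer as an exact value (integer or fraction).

M_X(t) = e^(3*e^(t)/2 - 3/2)
K_X(t) = log M_X(t) = 3*e^(t)/2 - 3/2
K^(5)(t) = 3*e^(t)/2

κ_5 = K^(5)(0) = 3/2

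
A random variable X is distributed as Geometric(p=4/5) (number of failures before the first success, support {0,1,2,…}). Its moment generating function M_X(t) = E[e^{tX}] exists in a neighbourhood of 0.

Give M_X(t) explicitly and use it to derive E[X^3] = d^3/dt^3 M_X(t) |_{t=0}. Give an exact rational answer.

M_X(t) = 4/(5*(1 - e^(t)/5))
dM/dt = 4*e^(t)/(e^(2*t) - 10*e^(t) + 25)
d^2M/dt^2 = (-4*e^(2*t) - 20*e^(t))/(e^(3*t) - 15*e^(2*t) + 75*e^(t) - 125)
d^3M/dt^3 = (4*e^(3*t) + 80*e^(2*t) + 100*e^(t))/(e^(4*t) - 20*e^(3*t) + 150*e^(2*t) - 500*e^(t) + 625)

E[X^3] = d^3M/dt^3 |_{t=0} = 23/32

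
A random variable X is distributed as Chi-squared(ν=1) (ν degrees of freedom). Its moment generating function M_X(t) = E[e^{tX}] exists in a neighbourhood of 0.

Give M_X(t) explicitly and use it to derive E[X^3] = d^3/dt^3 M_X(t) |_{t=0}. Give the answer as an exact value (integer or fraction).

M_X(t) = 1/√(1 - 2*t)
D^3[M](t) = -15/(8*t^3*√(1 - 2*t) - 12*t^2*√(1 - 2*t) + 6*t*√(1 - 2*t) - √(1 - 2*t))

E[X^3] = D^3[M](0) = 15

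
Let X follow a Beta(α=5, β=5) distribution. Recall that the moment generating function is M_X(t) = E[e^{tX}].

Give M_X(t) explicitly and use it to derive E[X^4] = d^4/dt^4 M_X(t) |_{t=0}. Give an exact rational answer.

E[X^4] = D^4[M](0) = 14/143

M_X(t) = ₁F₁(5; 10; t)
D^4[M](t) = 14*₁F₁(9; 14; t)/143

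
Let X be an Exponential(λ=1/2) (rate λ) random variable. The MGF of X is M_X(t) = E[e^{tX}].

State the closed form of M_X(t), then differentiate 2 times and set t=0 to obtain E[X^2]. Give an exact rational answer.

E[X^2] = M^(2)(0) = 8

M_X(t) = 1/(2*(1/2 - t))
M^(2)(t) = -8/(8*t^3 - 12*t^2 + 6*t - 1)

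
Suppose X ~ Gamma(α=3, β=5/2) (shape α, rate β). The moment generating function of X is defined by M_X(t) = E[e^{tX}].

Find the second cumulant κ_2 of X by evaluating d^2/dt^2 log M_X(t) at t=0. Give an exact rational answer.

M_X(t) = 125/(8*(5/2 - t)^3)
K_X(t) = log M_X(t) = -3*log(5/2 - t) - 3*log(2) + 3*log(5)
dK/dt = -6/(2*t - 5)
d^2K/dt^2 = 12/(4*t^2 - 20*t + 25)

κ_2 = d^2K/dt^2 |_{t=0} = 12/25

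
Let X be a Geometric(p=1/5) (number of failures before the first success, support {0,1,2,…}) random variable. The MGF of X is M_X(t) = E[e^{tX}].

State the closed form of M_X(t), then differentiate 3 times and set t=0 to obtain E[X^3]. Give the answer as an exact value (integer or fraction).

E[X^3] = M^(3)(0) = 484

M_X(t) = 1/(5*(1 - 4*e^(t)/5))
M^(3)(t) = (64*e^(3*t) + 320*e^(2*t) + 100*e^(t))/(256*e^(4*t) - 1280*e^(3*t) + 2400*e^(2*t) - 2000*e^(t) + 625)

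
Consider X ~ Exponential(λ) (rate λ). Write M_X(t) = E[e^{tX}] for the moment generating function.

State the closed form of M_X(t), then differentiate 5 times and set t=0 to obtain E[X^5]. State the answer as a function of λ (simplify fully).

E[X^5] = D^5[M](0) = 120/λ^5

M_X(t) = λ/(λ - t)
D^5[M](t) = 120*λ/(λ^6 - 6*λ^5*t + 15*λ^4*t^2 - 20*λ^3*t^3 + 15*λ^2*t^4 - 6*λ*t^5 + t^6)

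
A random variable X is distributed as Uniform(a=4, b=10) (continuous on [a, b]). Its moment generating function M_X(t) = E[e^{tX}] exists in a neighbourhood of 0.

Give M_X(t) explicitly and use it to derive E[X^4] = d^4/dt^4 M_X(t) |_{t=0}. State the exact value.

M_X(t) = (e^(10*t) - e^(4*t))/(6*t)

E[X^4] = D^4[M](0) = 16496/5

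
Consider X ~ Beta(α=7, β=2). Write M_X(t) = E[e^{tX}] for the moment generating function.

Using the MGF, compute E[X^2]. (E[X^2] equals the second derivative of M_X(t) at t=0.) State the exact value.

M_X(t) = ₁F₁(7; 9; t)
M^(2)(t) = 28*₁F₁(9; 11; t)/45

E[X^2] = M^(2)(0) = 28/45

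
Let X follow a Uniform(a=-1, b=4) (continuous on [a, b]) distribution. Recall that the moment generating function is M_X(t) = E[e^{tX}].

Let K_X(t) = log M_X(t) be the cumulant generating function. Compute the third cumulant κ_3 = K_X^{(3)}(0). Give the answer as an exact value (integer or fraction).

M_X(t) = (e^(4*t) - e^(-t))/(5*t)
K_X(t) = log M_X(t) = -log(t) + log(e^(4*t) - e^(-t)) - log(5)
dK/dt = (4*t*e^(5*t) + t - e^(5*t) + 1)/(t*e^(5*t) - t)
d^2K/dt^2 = (-25*t^2*e^(5*t) + e^(10*t) - 2*e^(5*t) + 1)/(t^2*e^(10*t) - 2*t^2*e^(5*t) + t^2)
d^3K/dt^3 = (125*t^3*e^(10*t) + 125*t^3*e^(5*t) - 2*e^(15*t) + 6*e^(10*t) - 6*e^(5*t) + 2)/(t^3*e^(15*t) - 3*t^3*e^(10*t) + 3*t^3*e^(5*t) - t^3)

κ_3 = d^3K/dt^3 |_{t=0} = 0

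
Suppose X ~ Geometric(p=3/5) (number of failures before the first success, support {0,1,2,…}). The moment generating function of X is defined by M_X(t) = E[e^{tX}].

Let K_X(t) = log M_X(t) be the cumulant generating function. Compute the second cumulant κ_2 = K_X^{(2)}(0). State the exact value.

M_X(t) = 3/(5*(1 - 2*e^(t)/5))
K_X(t) = log M_X(t) = -log(1 - 2*e^(t)/5) - log(5) + log(3)
K′(t) = -2*e^(t)/(2*e^(t) - 5)
K′′(t) = 10*e^(t)/(4*e^(2*t) - 20*e^(t) + 25)

κ_2 = K′′(0) = 10/9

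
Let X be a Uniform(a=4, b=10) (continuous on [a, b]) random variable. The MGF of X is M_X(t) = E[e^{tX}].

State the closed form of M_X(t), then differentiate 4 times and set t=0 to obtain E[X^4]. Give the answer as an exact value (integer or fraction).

M_X(t) = (e^(10*t) - e^(4*t))/(6*t)

E[X^4] = D^4[M](0) = 16496/5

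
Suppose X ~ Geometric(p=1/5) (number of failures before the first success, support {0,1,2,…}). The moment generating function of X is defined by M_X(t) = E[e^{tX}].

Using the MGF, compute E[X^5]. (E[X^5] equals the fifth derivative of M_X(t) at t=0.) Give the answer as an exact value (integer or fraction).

M_X(t) = 1/(5*(1 - 4*e^(t)/5))

E[X^5] = M^(5)(0) = 194404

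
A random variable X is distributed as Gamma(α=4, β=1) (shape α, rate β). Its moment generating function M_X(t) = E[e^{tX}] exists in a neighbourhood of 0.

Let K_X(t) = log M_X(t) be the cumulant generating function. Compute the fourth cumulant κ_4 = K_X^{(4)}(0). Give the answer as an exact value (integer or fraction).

κ_4 = d^4K/dt^4 |_{t=0} = 24

M_X(t) = (1 - t)^(-4)
K_X(t) = log M_X(t) = -4*log(1 - t)
dK/dt = -4/(t - 1)
d^2K/dt^2 = 4/(t^2 - 2*t + 1)
d^3K/dt^3 = -8/(t^3 - 3*t^2 + 3*t - 1)
d^4K/dt^4 = 24/(t^4 - 4*t^3 + 6*t^2 - 4*t + 1)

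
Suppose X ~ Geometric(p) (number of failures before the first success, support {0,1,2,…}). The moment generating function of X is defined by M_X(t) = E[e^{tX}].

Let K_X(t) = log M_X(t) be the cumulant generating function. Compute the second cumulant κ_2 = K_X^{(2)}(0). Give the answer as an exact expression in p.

M_X(t) = p/(-(1 - p)*e^(t) + 1)
K_X(t) = log M_X(t) = log(p) - log(-(1 - p)*e^(t) + 1)
K′(t) = (-p*e^(t) + e^(t))/(p*e^(t) - e^(t) + 1)
K′′(t) = (-p*e^(t) + e^(t))/(p^2*e^(2*t) - 2*p*e^(2*t) + 2*p*e^(t) + e^(2*t) - 2*e^(t) + 1)

κ_2 = K′′(0) = (1 - p)/p^2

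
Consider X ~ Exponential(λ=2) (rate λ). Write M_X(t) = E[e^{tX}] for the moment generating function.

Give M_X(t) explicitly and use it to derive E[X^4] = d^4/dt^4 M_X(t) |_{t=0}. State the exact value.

E[X^4] = D^4[M](0) = 3/2

M_X(t) = 2/(2 - t)
D^4[M](t) = -48/(t^5 - 10*t^4 + 40*t^3 - 80*t^2 + 80*t - 32)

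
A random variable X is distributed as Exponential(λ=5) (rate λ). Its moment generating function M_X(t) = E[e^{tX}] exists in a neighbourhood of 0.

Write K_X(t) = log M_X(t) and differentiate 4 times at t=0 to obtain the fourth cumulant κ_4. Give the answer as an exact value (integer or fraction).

M_X(t) = 5/(5 - t)
K_X(t) = log M_X(t) = -log(5 - t) + log(5)
D^4[K](t) = 6/(t^4 - 20*t^3 + 150*t^2 - 500*t + 625)

κ_4 = D^4[K](0) = 6/625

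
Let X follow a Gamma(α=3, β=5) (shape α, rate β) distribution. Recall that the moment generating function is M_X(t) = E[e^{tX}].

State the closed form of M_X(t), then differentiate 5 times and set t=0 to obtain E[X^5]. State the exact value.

M_X(t) = 125/(5 - t)^3
M′(t) = 375/(t^4 - 20*t^3 + 150*t^2 - 500*t + 625)
M′′(t) = -1500/(t^5 - 25*t^4 + 250*t^3 - 1250*t^2 + 3125*t - 3125)
M′′′(t) = 7500/(t^6 - 30*t^5 + 375*t^4 - 2500*t^3 + 9375*t^2 - 18750*t + 15625)
M′′′′(t) = -45000/(t^7 - 35*t^6 + 525*t^5 - 4375*t^4 + 21875*t^3 - 65625*t^2 + 109375*t - 78125)
M′′′′′(t) = 315000/(t^8 - 40*t^7 + 700*t^6 - 7000*t^5 + 43750*t^4 - 175000*t^3 + 437500*t^2 - 625000*t + 390625)

E[X^5] = M′′′′′(0) = 504/625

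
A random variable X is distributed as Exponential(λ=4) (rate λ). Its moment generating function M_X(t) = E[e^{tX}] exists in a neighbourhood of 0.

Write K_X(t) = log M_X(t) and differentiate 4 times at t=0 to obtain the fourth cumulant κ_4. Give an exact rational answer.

M_X(t) = 4/(4 - t)
K_X(t) = log M_X(t) = -log(4 - t) + 2*log(2)
K′(t) = -1/(t - 4)
K′′(t) = 1/(t^2 - 8*t + 16)
K′′′(t) = -2/(t^3 - 12*t^2 + 48*t - 64)
K′′′′(t) = 6/(t^4 - 16*t^3 + 96*t^2 - 256*t + 256)

κ_4 = K′′′′(0) = 3/128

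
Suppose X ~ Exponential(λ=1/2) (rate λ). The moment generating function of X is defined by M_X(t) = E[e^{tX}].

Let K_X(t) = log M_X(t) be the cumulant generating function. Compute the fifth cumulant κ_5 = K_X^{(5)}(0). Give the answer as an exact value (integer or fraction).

κ_5 = K′′′′′(0) = 768

M_X(t) = 1/(2*(1/2 - t))
K_X(t) = log M_X(t) = -log(1/2 - t) - log(2)
K′(t) = -2/(2*t - 1)
K′′(t) = 4/(4*t^2 - 4*t + 1)
K′′′(t) = -16/(8*t^3 - 12*t^2 + 6*t - 1)
K′′′′(t) = 96/(16*t^4 - 32*t^3 + 24*t^2 - 8*t + 1)
K′′′′′(t) = -768/(32*t^5 - 80*t^4 + 80*t^3 - 40*t^2 + 10*t - 1)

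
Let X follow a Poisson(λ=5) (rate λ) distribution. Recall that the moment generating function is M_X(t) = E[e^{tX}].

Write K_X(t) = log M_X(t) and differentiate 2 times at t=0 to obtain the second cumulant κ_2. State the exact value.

M_X(t) = e^(5*e^(t) - 5)
K_X(t) = log M_X(t) = 5*e^(t) - 5
D^2[K](t) = 5*e^(t)

κ_2 = D^2[K](0) = 5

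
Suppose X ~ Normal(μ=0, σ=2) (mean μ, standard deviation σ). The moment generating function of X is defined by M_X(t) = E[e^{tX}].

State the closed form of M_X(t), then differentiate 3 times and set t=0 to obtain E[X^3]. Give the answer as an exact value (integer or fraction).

E[X^3] = M′′′(0) = 0

M_X(t) = e^(2*t^2)
M′(t) = 4*t*e^(2*t^2)
M′′(t) = 16*t^2*e^(2*t^2) + 4*e^(2*t^2)
M′′′(t) = 64*t^3*e^(2*t^2) + 48*t*e^(2*t^2)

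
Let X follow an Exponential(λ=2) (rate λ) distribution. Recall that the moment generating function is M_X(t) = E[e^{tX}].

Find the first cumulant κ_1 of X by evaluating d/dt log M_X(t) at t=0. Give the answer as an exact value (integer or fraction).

κ_1 = K^(1)(0) = 1/2

M_X(t) = 2/(2 - t)
K_X(t) = log M_X(t) = -log(2 - t) + log(2)
K^(1)(t) = -1/(t - 2)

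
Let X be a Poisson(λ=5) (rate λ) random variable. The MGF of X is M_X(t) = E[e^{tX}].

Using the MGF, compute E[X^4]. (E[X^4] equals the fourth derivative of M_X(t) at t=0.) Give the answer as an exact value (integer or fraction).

M_X(t) = e^(5*e^(t) - 5)
dM/dt = 5*e^(-5)*e^(t)*e^(5*e^(t))
d^2M/dt^2 = (25*e^(2*t)*e^(5*e^(t)) + 5*e^(t)*e^(5*e^(t)))*e^(-5)
d^3M/dt^3 = (125*e^(3*t)*e^(5*e^(t)) + 75*e^(2*t)*e^(5*e^(t)) + 5*e^(t)*e^(5*e^(t)))*e^(-5)
d^4M/dt^4 = (625*e^(4*t)*e^(5*e^(t)) + 750*e^(3*t)*e^(5*e^(t)) + 175*e^(2*t)*e^(5*e^(t)) + 5*e^(t)*e^(5*e^(t)))*e^(-5)

E[X^4] = d^4M/dt^4 |_{t=0} = 1555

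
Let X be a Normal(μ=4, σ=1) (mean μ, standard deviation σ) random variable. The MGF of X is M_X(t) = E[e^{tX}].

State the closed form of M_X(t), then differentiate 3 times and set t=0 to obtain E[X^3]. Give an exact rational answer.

E[X^3] = M′′′(0) = 76

M_X(t) = e^(t^2/2 + 4*t)
M′(t) = t*e^(4*t)*e^(t^2/2) + 4*e^(4*t)*e^(t^2/2)
M′′(t) = t^2*e^(4*t)*e^(t^2/2) + 8*t*e^(4*t)*e^(t^2/2) + 17*e^(4*t)*e^(t^2/2)
M′′′(t) = t^3*e^(4*t)*e^(t^2/2) + 12*t^2*e^(4*t)*e^(t^2/2) + 51*t*e^(4*t)*e^(t^2/2) + 76*e^(4*t)*e^(t^2/2)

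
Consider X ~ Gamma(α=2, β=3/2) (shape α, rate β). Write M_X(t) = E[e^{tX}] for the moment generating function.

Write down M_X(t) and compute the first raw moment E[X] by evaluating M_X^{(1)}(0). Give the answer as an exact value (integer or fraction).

M_X(t) = 9/(4*(3/2 - t)^2)
dM/dt = -36/(8*t^3 - 36*t^2 + 54*t - 27)

E[X] = dM/dt |_{t=0} = 4/3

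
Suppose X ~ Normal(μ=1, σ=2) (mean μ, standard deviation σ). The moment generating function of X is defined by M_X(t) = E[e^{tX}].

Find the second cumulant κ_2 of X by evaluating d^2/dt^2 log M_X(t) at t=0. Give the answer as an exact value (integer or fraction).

κ_2 = d^2K/dt^2 |_{t=0} = 4

M_X(t) = e^(2*t^2 + t)
K_X(t) = log M_X(t) = 2*t^2 + t
dK/dt = 4*t + 1
d^2K/dt^2 = 4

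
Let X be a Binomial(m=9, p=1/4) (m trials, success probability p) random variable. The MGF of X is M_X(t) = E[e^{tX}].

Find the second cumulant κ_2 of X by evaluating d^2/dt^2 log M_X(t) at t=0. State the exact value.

M_X(t) = (e^(t)/4 + 3/4)^9
K_X(t) = log M_X(t) = 9*log(e^(t)/4 + 3/4)
K^(2)(t) = 27*e^(t)/(e^(2*t) + 6*e^(t) + 9)

κ_2 = K^(2)(0) = 27/16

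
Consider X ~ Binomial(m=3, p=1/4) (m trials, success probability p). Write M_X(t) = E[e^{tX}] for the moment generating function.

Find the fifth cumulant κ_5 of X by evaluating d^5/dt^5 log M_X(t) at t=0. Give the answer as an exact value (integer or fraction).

κ_5 = K′′′′′(0) = -45/128

M_X(t) = (e^(t)/4 + 3/4)^3
K_X(t) = log M_X(t) = 3*log(e^(t)/4 + 3/4)
K′(t) = 3*e^(t)/(e^(t) + 3)
K′′(t) = 9*e^(t)/(e^(2*t) + 6*e^(t) + 9)
K′′′(t) = (-9*e^(2*t) + 27*e^(t))/(e^(3*t) + 9*e^(2*t) + 27*e^(t) + 27)
K′′′′(t) = (9*e^(3*t) - 108*e^(2*t) + 81*e^(t))/(e^(4*t) + 12*e^(3*t) + 54*e^(2*t) + 108*e^(t) + 81)
K′′′′′(t) = (-9*e^(4*t) + 297*e^(3*t) - 891*e^(2*t) + 243*e^(t))/(e^(5*t) + 15*e^(4*t) + 90*e^(3*t) + 270*e^(2*t) + 405*e^(t) + 243)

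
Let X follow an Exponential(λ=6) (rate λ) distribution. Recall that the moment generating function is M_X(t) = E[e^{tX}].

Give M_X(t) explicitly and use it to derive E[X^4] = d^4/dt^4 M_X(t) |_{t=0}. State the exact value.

M_X(t) = 6/(6 - t)
M′(t) = 6/(t^2 - 12*t + 36)
M′′(t) = -12/(t^3 - 18*t^2 + 108*t - 216)
M′′′(t) = 36/(t^4 - 24*t^3 + 216*t^2 - 864*t + 1296)
M′′′′(t) = -144/(t^5 - 30*t^4 + 360*t^3 - 2160*t^2 + 6480*t - 7776)

E[X^4] = M′′′′(0) = 1/54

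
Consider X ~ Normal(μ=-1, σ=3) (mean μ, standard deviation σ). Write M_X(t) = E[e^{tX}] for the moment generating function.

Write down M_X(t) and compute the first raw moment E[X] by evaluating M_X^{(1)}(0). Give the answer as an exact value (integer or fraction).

M_X(t) = e^(9*t^2/2 - t)
M′(t) = 9*t*e^(-t)*e^(9*t^2/2) - e^(-t)*e^(9*t^2/2)

E[X] = M′(0) = -1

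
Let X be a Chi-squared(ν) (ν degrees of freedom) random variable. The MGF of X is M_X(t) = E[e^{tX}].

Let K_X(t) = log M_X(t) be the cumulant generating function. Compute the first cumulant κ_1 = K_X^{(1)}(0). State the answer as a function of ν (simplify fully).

κ_1 = K′(0) = ν

M_X(t) = (1 - 2*t)^(-ν/2)
K_X(t) = log M_X(t) = -ν*log(1 - 2*t)/2
K′(t) = -ν/(2*t - 1)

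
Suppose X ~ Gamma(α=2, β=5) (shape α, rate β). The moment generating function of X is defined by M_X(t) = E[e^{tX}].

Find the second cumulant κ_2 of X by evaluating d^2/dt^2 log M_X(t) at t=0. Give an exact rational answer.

M_X(t) = 25/(5 - t)^2
K_X(t) = log M_X(t) = -2*log(5 - t) + 2*log(5)
K′(t) = -2/(t - 5)
K′′(t) = 2/(t^2 - 10*t + 25)

κ_2 = K′′(0) = 2/25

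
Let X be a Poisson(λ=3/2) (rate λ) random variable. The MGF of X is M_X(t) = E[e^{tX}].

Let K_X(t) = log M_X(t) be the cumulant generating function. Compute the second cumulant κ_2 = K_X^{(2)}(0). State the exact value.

M_X(t) = e^(3*e^(t)/2 - 3/2)
K_X(t) = log M_X(t) = 3*e^(t)/2 - 3/2
K^(2)(t) = 3*e^(t)/2

κ_2 = K^(2)(0) = 3/2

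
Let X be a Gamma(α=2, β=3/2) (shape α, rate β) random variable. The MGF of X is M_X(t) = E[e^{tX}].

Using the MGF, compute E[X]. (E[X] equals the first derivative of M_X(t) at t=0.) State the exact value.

E[X] = M′(0) = 4/3

M_X(t) = 9/(4*(3/2 - t)^2)
M′(t) = -36/(8*t^3 - 36*t^2 + 54*t - 27)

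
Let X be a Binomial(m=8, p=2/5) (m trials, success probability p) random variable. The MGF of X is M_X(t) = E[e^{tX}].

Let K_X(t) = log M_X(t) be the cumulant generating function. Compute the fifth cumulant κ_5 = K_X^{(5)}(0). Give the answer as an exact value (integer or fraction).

M_X(t) = (2*e^(t)/5 + 3/5)^8
K_X(t) = log M_X(t) = 8*log(2*e^(t)/5 + 3/5)
D^5[K](t) = (-384*e^(4*t) + 6336*e^(3*t) - 9504*e^(2*t) + 1296*e^(t))/(32*e^(5*t) + 240*e^(4*t) + 720*e^(3*t) + 1080*e^(2*t) + 810*e^(t) + 243)

κ_5 = D^5[K](0) = -2256/3125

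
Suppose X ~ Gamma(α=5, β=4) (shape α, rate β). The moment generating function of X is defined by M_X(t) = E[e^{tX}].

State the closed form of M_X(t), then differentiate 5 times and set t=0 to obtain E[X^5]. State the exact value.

E[X^5] = D^5[M](0) = 945/64

M_X(t) = 1024/(4 - t)^5
D^5[M](t) = 15482880/(t^10 - 40*t^9 + 720*t^8 - 7680*t^7 + 53760*t^6 - 258048*t^5 + 860160*t^4 - 1966080*t^3 + 2949120*t^2 - 2621440*t + 1048576)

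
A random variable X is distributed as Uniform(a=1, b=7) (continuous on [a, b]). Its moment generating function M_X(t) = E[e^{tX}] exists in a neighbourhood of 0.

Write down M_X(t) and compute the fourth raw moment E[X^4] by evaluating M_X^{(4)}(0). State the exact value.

E[X^4] = d^4M/dt^4 |_{t=0} = 2801/5

M_X(t) = (e^(7*t) - e^(t))/(6*t)
dM/dt = (7*t*e^(7*t) - t*e^(t) - e^(7*t) + e^(t))/(6*t^2)
d^2M/dt^2 = (49*t^2*e^(7*t) - t^2*e^(t) - 14*t*e^(7*t) + 2*t*e^(t) + 2*e^(7*t) - 2*e^(t))/(6*t^3)
d^3M/dt^3 = (343*t^3*e^(7*t) - t^3*e^(t) - 147*t^2*e^(7*t) + 3*t^2*e^(t) + 42*t*e^(7*t) - 6*t*e^(t) - 6*e^(7*t) + 6*e^(t))/(6*t^4)
d^4M/dt^4 = (2401*t^4*e^(7*t) - t^4*e^(t) - 1372*t^3*e^(7*t) + 4*t^3*e^(t) + 588*t^2*e^(7*t) - 12*t^2*e^(t) - 168*t*e^(7*t) + 24*t*e^(t) + 24*e^(7*t) - 24*e^(t))/(6*t^5)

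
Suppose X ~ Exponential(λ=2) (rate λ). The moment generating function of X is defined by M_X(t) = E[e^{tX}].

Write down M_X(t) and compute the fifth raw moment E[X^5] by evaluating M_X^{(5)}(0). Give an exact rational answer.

E[X^5] = M′′′′′(0) = 15/4

M_X(t) = 2/(2 - t)
M′(t) = 2/(t^2 - 4*t + 4)
M′′(t) = -4/(t^3 - 6*t^2 + 12*t - 8)
M′′′(t) = 12/(t^4 - 8*t^3 + 24*t^2 - 32*t + 16)
M′′′′(t) = -48/(t^5 - 10*t^4 + 40*t^3 - 80*t^2 + 80*t - 32)
M′′′′′(t) = 240/(t^6 - 12*t^5 + 60*t^4 - 160*t^3 + 240*t^2 - 192*t + 64)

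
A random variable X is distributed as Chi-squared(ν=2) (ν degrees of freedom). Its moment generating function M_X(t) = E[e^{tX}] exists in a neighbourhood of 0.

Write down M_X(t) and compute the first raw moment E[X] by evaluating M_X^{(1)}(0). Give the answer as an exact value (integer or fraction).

M_X(t) = 1/(1 - 2*t)
D[M](t) = 2/(4*t^2 - 4*t + 1)

E[X] = D[M](0) = 2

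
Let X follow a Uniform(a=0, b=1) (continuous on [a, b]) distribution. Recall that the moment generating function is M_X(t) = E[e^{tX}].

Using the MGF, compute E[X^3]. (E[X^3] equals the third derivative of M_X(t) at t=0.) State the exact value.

E[X^3] = M^(3)(0) = 1/4

M_X(t) = (e^(t) - 1)/t
M^(3)(t) = (t^3*e^(t) - 3*t^2*e^(t) + 6*t*e^(t) - 6*e^(t) + 6)/t^4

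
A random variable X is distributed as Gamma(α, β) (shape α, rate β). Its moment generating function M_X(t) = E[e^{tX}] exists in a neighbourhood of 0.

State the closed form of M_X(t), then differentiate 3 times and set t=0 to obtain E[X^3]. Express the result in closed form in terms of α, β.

M_X(t) = (β/(β - t))^α
dM/dt = -α*β^α*(1/(β - t))^α/(-β + t)
d^2M/dt^2 = (α^2*β^α*(1/(β - t))^α + α*β^α*(1/(β - t))^α)/(β^2 - 2*β*t + t^2)
d^3M/dt^3 = (-α^3*β^α*(1/(β - t))^α - 3*α^2*β^α*(1/(β - t))^α - 2*α*β^α*(1/(β - t))^α)/(-β^3 + 3*β^2*t - 3*β*t^2 + t^3)

E[X^3] = d^3M/dt^3 |_{t=0} = α*(α^2 + 3*α + 2)/β^3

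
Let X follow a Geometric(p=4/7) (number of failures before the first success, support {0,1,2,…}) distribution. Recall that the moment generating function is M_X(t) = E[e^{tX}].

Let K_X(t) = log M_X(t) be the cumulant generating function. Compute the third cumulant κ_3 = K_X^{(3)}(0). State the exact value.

κ_3 = D^3[K](0) = 105/32

M_X(t) = 4/(7*(1 - 3*e^(t)/7))
K_X(t) = log M_X(t) = -log(1 - 3*e^(t)/7) - log(7) + 2*log(2)
D^3[K](t) = (-63*e^(2*t) - 147*e^(t))/(27*e^(3*t) - 189*e^(2*t) + 441*e^(t) - 343)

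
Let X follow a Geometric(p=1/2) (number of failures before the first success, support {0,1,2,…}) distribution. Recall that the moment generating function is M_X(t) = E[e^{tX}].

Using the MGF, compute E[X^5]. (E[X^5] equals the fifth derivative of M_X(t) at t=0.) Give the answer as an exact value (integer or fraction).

M_X(t) = 1/(2*(1 - e^(t)/2))
dM/dt = e^(t)/(e^(2*t) - 4*e^(t) + 4)
d^2M/dt^2 = (-e^(2*t) - 2*e^(t))/(e^(3*t) - 6*e^(2*t) + 12*e^(t) - 8)
d^3M/dt^3 = (e^(3*t) + 8*e^(2*t) + 4*e^(t))/(e^(4*t) - 8*e^(3*t) + 24*e^(2*t) - 32*e^(t) + 16)
d^4M/dt^4 = (-e^(4*t) - 22*e^(3*t) - 44*e^(2*t) - 8*e^(t))/(e^(5*t) - 10*e^(4*t) + 40*e^(3*t) - 80*e^(2*t) + 80*e^(t) - 32)
d^5M/dt^5 = (e^(5*t) + 52*e^(4*t) + 264*e^(3*t) + 208*e^(2*t) + 16*e^(t))/(e^(6*t) - 12*e^(5*t) + 60*e^(4*t) - 160*e^(3*t) + 240*e^(2*t) - 192*e^(t) + 64)

E[X^5] = d^5M/dt^5 |_{t=0} = 541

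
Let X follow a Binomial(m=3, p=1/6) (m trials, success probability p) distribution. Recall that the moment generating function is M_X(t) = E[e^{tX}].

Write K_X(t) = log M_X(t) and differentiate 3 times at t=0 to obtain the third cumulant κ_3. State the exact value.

M_X(t) = (e^(t)/6 + 5/6)^3
K_X(t) = log M_X(t) = 3*log(e^(t)/6 + 5/6)
dK/dt = 3*e^(t)/(e^(t) + 5)
d^2K/dt^2 = 15*e^(t)/(e^(2*t) + 10*e^(t) + 25)
d^3K/dt^3 = (-15*e^(2*t) + 75*e^(t))/(e^(3*t) + 15*e^(2*t) + 75*e^(t) + 125)

κ_3 = d^3K/dt^3 |_{t=0} = 5/18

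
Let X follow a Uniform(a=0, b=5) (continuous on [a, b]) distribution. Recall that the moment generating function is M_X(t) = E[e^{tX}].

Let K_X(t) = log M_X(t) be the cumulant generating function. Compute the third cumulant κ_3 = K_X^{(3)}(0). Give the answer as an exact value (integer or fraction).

κ_3 = K′′′(0) = 0

M_X(t) = (e^(5*t) - 1)/(5*t)
K_X(t) = log M_X(t) = -log(t) + log(e^(5*t) - 1) - log(5)
K′(t) = (5*t*e^(5*t) - e^(5*t) + 1)/(t*e^(5*t) - t)
K′′(t) = (-25*t^2*e^(5*t) + e^(10*t) - 2*e^(5*t) + 1)/(t^2*e^(10*t) - 2*t^2*e^(5*t) + t^2)
K′′′(t) = (125*t^3*e^(10*t) + 125*t^3*e^(5*t) - 2*e^(15*t) + 6*e^(10*t) - 6*e^(5*t) + 2)/(t^3*e^(15*t) - 3*t^3*e^(10*t) + 3*t^3*e^(5*t) - t^3)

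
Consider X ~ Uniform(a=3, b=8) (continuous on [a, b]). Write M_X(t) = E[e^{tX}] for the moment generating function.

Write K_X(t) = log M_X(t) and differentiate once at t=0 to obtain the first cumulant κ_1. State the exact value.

M_X(t) = (e^(8*t) - e^(3*t))/(5*t)
K_X(t) = log M_X(t) = -log(t) + log(e^(8*t) - e^(3*t)) - log(5)
D[K](t) = (8*t*e^(5*t) - 3*t - e^(5*t) + 1)/(t*e^(5*t) - t)

κ_1 = D[K](0) = 11/2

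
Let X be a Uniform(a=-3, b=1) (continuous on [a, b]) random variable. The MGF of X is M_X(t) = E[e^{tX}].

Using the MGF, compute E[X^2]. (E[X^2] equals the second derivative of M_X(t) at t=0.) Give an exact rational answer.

M_X(t) = (e^(t) - e^(-3*t))/(4*t)
M′(t) = (t*e^(4*t) + 3*t - e^(4*t) + 1)*e^(-3*t)/(4*t^2)
M′′(t) = (t^2*e^(4*t) - 9*t^2 - 2*t*e^(4*t) - 6*t + 2*e^(4*t) - 2)*e^(-3*t)/(4*t^3)

E[X^2] = M′′(0) = 7/3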